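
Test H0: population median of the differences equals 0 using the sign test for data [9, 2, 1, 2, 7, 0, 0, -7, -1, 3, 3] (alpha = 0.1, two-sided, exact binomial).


Step 1: Discard zero differences. Original n = 11; n_eff = number of nonzero differences = 9.
Nonzero differences (with sign): +9, +2, +1, +2, +7, -7, -1, +3, +3
Step 2: Count signs: positive = 7, negative = 2.
Step 3: Under H0: P(positive) = 0.5, so the number of positives S ~ Bin(9, 0.5).
Step 4: Two-sided exact p-value = sum of Bin(9,0.5) probabilities at or below the observed probability = 0.179688.
Step 5: alpha = 0.1. fail to reject H0.

n_eff = 9, pos = 7, neg = 2, p = 0.179688, fail to reject H0.


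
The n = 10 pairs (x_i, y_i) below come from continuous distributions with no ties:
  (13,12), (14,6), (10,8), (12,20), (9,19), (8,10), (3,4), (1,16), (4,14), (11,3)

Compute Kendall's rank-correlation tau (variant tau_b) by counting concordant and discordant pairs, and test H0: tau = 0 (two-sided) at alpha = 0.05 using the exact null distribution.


Step 1: Enumerate the 45 unordered pairs (i,j) with i<j and classify each by sign(x_j-x_i) * sign(y_j-y_i).
  (1,2):dx=+1,dy=-6->D; (1,3):dx=-3,dy=-4->C; (1,4):dx=-1,dy=+8->D; (1,5):dx=-4,dy=+7->D
  (1,6):dx=-5,dy=-2->C; (1,7):dx=-10,dy=-8->C; (1,8):dx=-12,dy=+4->D; (1,9):dx=-9,dy=+2->D
  (1,10):dx=-2,dy=-9->C; (2,3):dx=-4,dy=+2->D; (2,4):dx=-2,dy=+14->D; (2,5):dx=-5,dy=+13->D
  (2,6):dx=-6,dy=+4->D; (2,7):dx=-11,dy=-2->C; (2,8):dx=-13,dy=+10->D; (2,9):dx=-10,dy=+8->D
  (2,10):dx=-3,dy=-3->C; (3,4):dx=+2,dy=+12->C; (3,5):dx=-1,dy=+11->D; (3,6):dx=-2,dy=+2->D
  (3,7):dx=-7,dy=-4->C; (3,8):dx=-9,dy=+8->D; (3,9):dx=-6,dy=+6->D; (3,10):dx=+1,dy=-5->D
  (4,5):dx=-3,dy=-1->C; (4,6):dx=-4,dy=-10->C; (4,7):dx=-9,dy=-16->C; (4,8):dx=-11,dy=-4->C
  (4,9):dx=-8,dy=-6->C; (4,10):dx=-1,dy=-17->C; (5,6):dx=-1,dy=-9->C; (5,7):dx=-6,dy=-15->C
  (5,8):dx=-8,dy=-3->C; (5,9):dx=-5,dy=-5->C; (5,10):dx=+2,dy=-16->D; (6,7):dx=-5,dy=-6->C
  (6,8):dx=-7,dy=+6->D; (6,9):dx=-4,dy=+4->D; (6,10):dx=+3,dy=-7->D; (7,8):dx=-2,dy=+12->D
  (7,9):dx=+1,dy=+10->C; (7,10):dx=+8,dy=-1->D; (8,9):dx=+3,dy=-2->D; (8,10):dx=+10,dy=-13->D
  (9,10):dx=+7,dy=-11->D
Step 2: C = 20, D = 25, total pairs = 45.
Step 3: tau = (C - D)/(n(n-1)/2) = (20 - 25)/45 = -0.111111.
Step 4: Exact two-sided p-value (enumerate n! = 3628800 permutations of y under H0): p = 0.727490.
Step 5: alpha = 0.05. fail to reject H0.

tau_b = -0.1111 (C=20, D=25), p = 0.727490, fail to reject H0.


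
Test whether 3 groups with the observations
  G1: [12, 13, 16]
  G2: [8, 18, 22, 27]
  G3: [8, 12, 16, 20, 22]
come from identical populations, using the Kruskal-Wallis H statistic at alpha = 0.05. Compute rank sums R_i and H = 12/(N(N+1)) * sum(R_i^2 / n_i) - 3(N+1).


Step 1: Combine all N = 12 observations and assign midranks.
sorted (value, group, rank): (8,G2,1.5), (8,G3,1.5), (12,G1,3.5), (12,G3,3.5), (13,G1,5), (16,G1,6.5), (16,G3,6.5), (18,G2,8), (20,G3,9), (22,G2,10.5), (22,G3,10.5), (27,G2,12)
Step 2: Sum ranks within each group.
R_1 = 15 (n_1 = 3)
R_2 = 32 (n_2 = 4)
R_3 = 31 (n_3 = 5)
Step 3: H = 12/(N(N+1)) * sum(R_i^2/n_i) - 3(N+1)
     = 12/(12*13) * (15^2/3 + 32^2/4 + 31^2/5) - 3*13
     = 0.076923 * 523.2 - 39
     = 1.246154.
Step 4: Ties present; correction factor C = 1 - 24/(12^3 - 12) = 0.986014. Corrected H = 1.246154 / 0.986014 = 1.263830.
Step 5: Under H0, H ~ chi^2(2); p-value = 0.531573.
Step 6: alpha = 0.05. fail to reject H0.

H = 1.2638, df = 2, p = 0.531573, fail to reject H0.


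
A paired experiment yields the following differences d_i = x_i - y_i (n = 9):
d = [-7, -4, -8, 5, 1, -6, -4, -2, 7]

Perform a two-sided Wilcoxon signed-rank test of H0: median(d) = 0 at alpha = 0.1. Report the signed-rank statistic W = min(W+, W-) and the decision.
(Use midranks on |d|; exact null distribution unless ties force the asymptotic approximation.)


Step 1: Drop any zero differences (none here) and take |d_i|.
|d| = [7, 4, 8, 5, 1, 6, 4, 2, 7]
Step 2: Midrank |d_i| (ties get averaged ranks).
ranks: |7|->7.5, |4|->3.5, |8|->9, |5|->5, |1|->1, |6|->6, |4|->3.5, |2|->2, |7|->7.5
Step 3: Attach original signs; sum ranks with positive sign and with negative sign.
W+ = 5 + 1 + 7.5 = 13.5
W- = 7.5 + 3.5 + 9 + 6 + 3.5 + 2 = 31.5
(Check: W+ + W- = 45 should equal n(n+1)/2 = 45.)
Step 4: Test statistic W = min(W+, W-) = 13.5.
Step 5: Ties in |d|, so use the tie-corrected normal approximation.
        E[W] = n(n+1)/4 = 9*10/4 = 22.5.
        Tie groups: |d|=4 (t=2), |d|=7 (t=2); sum(t^3 - t) = 12.
        Var[W] = n(n+1)(2n+1)/24 - sum(t^3-t)/48 = 1710/24 - 12/48 = 71.
        z = (W - E[W]) / sqrt(Var[W]) = (13.5 - 22.5) / 8.4261 = -1.0681.
        Two-sided p = 2*Phi(z) = 0.285474.
Step 6: alpha = 0.1. fail to reject H0.

W+ = 13.5, W- = 31.5, W = min = 13.5, p = 0.285474, fail to reject H0.


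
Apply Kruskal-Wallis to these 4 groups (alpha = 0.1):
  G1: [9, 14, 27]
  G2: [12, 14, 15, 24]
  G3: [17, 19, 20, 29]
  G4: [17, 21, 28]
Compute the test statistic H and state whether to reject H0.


Step 1: Combine all N = 14 observations and assign midranks.
sorted (value, group, rank): (9,G1,1), (12,G2,2), (14,G1,3.5), (14,G2,3.5), (15,G2,5), (17,G3,6.5), (17,G4,6.5), (19,G3,8), (20,G3,9), (21,G4,10), (24,G2,11), (27,G1,12), (28,G4,13), (29,G3,14)
Step 2: Sum ranks within each group.
R_1 = 16.5 (n_1 = 3)
R_2 = 21.5 (n_2 = 4)
R_3 = 37.5 (n_3 = 4)
R_4 = 29.5 (n_4 = 3)
Step 3: H = 12/(N(N+1)) * sum(R_i^2/n_i) - 3(N+1)
     = 12/(14*15) * (16.5^2/3 + 21.5^2/4 + 37.5^2/4 + 29.5^2/3) - 3*15
     = 0.057143 * 847.958 - 45
     = 3.454762.
Step 4: Ties present; correction factor C = 1 - 12/(14^3 - 14) = 0.995604. Corrected H = 3.454762 / 0.995604 = 3.470015.
Step 5: Under H0, H ~ chi^2(3); p-value = 0.324672.
Step 6: alpha = 0.1. fail to reject H0.

H = 3.4700, df = 3, p = 0.324672, fail to reject H0.


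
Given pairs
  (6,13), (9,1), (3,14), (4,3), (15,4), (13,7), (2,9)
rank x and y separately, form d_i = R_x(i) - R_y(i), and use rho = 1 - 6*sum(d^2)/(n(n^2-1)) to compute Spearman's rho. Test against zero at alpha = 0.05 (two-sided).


Step 1: Rank x and y separately (midranks; no ties here).
rank(x): 6->4, 9->5, 3->2, 4->3, 15->7, 13->6, 2->1
rank(y): 13->6, 1->1, 14->7, 3->2, 4->3, 7->4, 9->5
Step 2: d_i = R_x(i) - R_y(i); compute d_i^2.
  (4-6)^2=4, (5-1)^2=16, (2-7)^2=25, (3-2)^2=1, (7-3)^2=16, (6-4)^2=4, (1-5)^2=16
sum(d^2) = 82.
Step 3: rho = 1 - 6*82 / (7*(7^2 - 1)) = 1 - 492/336 = -0.464286.
Step 4: Under H0, t = rho * sqrt((n-2)/(1-rho^2)) = -1.1722 ~ t(5).
Step 5: Two-sided p-value from the t-distribution with 5 df = 0.293934.
Step 6: alpha = 0.05. fail to reject H0.

rho = -0.4643, p = 0.293934, fail to reject H0 at alpha = 0.05.


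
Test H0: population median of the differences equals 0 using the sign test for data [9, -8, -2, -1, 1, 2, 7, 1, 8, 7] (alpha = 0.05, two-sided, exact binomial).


Step 1: Discard zero differences. Original n = 10; n_eff = number of nonzero differences = 10.
Nonzero differences (with sign): +9, -8, -2, -1, +1, +2, +7, +1, +8, +7
Step 2: Count signs: positive = 7, negative = 3.
Step 3: Under H0: P(positive) = 0.5, so the number of positives S ~ Bin(10, 0.5).
Step 4: Two-sided exact p-value = sum of Bin(10,0.5) probabilities at or below the observed probability = 0.343750.
Step 5: alpha = 0.05. fail to reject H0.

n_eff = 10, pos = 7, neg = 3, p = 0.343750, fail to reject H0.


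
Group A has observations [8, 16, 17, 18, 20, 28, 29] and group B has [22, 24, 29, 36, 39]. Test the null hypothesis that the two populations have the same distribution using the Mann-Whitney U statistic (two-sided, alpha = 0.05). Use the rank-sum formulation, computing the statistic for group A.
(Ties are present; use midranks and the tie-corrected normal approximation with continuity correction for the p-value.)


Step 1: Combine and sort all 12 observations; assign midranks.
sorted (value, group): (8,X), (16,X), (17,X), (18,X), (20,X), (22,Y), (24,Y), (28,X), (29,X), (29,Y), (36,Y), (39,Y)
ranks: 8->1, 16->2, 17->3, 18->4, 20->5, 22->6, 24->7, 28->8, 29->9.5, 29->9.5, 36->11, 39->12
Step 2: Rank sum for X: R1 = 1 + 2 + 3 + 4 + 5 + 8 + 9.5 = 32.5.
Step 3: U_X = R1 - n1(n1+1)/2 = 32.5 - 7*8/2 = 32.5 - 28 = 4.5.
       U_Y = n1*n2 - U_X = 35 - 4.5 = 30.5.
Step 4: Ties are present, so use the tie-corrected normal approximation (with continuity correction) for the p-value.
Step 5: p-value = 0.041997; compare to alpha = 0.05. reject H0.

U_X = 4.5, p = 0.041997, reject H0 at alpha = 0.05.


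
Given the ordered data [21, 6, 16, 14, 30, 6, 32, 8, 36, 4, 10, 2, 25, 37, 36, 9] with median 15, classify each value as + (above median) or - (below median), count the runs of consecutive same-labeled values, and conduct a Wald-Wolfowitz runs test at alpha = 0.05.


Step 1: Compute median = 15; label A = above, B = below.
Labels in order: ABABABABABBBAAAB  (n_A = 8, n_B = 8)
Step 2: Count runs R = 12.
Step 3: Under H0 (random ordering), E[R] = 2*n_A*n_B/(n_A+n_B) + 1 = 2*8*8/16 + 1 = 9.0000.
        Var[R] = 2*n_A*n_B*(2*n_A*n_B - n_A - n_B) / ((n_A+n_B)^2 * (n_A+n_B-1)) = 14336/3840 = 3.7333.
        SD[R] = 1.9322.
Step 4: Continuity-corrected z = (R - 0.5 - E[R]) / SD[R] = (12 - 0.5 - 9.0000) / 1.9322 = 1.2939.
Step 5: Two-sided p-value via normal approximation = 2*(1 - Phi(|z|)) = 0.195709.
Step 6: alpha = 0.05. fail to reject H0.

R = 12, z = 1.2939, p = 0.195709, fail to reject H0.


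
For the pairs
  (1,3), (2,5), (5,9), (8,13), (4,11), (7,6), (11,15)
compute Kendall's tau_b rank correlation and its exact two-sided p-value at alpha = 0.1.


Step 1: Enumerate the 21 unordered pairs (i,j) with i<j and classify each by sign(x_j-x_i) * sign(y_j-y_i).
  (1,2):dx=+1,dy=+2->C; (1,3):dx=+4,dy=+6->C; (1,4):dx=+7,dy=+10->C; (1,5):dx=+3,dy=+8->C
  (1,6):dx=+6,dy=+3->C; (1,7):dx=+10,dy=+12->C; (2,3):dx=+3,dy=+4->C; (2,4):dx=+6,dy=+8->C
  (2,5):dx=+2,dy=+6->C; (2,6):dx=+5,dy=+1->C; (2,7):dx=+9,dy=+10->C; (3,4):dx=+3,dy=+4->C
  (3,5):dx=-1,dy=+2->D; (3,6):dx=+2,dy=-3->D; (3,7):dx=+6,dy=+6->C; (4,5):dx=-4,dy=-2->C
  (4,6):dx=-1,dy=-7->C; (4,7):dx=+3,dy=+2->C; (5,6):dx=+3,dy=-5->D; (5,7):dx=+7,dy=+4->C
  (6,7):dx=+4,dy=+9->C
Step 2: C = 18, D = 3, total pairs = 21.
Step 3: tau = (C - D)/(n(n-1)/2) = (18 - 3)/21 = 0.714286.
Step 4: Exact two-sided p-value (enumerate n! = 5040 permutations of y under H0): p = 0.030159.
Step 5: alpha = 0.1. reject H0.

tau_b = 0.7143 (C=18, D=3), p = 0.030159, reject H0.


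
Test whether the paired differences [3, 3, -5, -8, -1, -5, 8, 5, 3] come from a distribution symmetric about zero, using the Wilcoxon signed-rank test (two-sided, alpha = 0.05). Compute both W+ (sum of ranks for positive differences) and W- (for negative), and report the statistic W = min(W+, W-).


Step 1: Drop any zero differences (none here) and take |d_i|.
|d| = [3, 3, 5, 8, 1, 5, 8, 5, 3]
Step 2: Midrank |d_i| (ties get averaged ranks).
ranks: |3|->3, |3|->3, |5|->6, |8|->8.5, |1|->1, |5|->6, |8|->8.5, |5|->6, |3|->3
Step 3: Attach original signs; sum ranks with positive sign and with negative sign.
W+ = 3 + 3 + 8.5 + 6 + 3 = 23.5
W- = 6 + 8.5 + 1 + 6 = 21.5
(Check: W+ + W- = 45 should equal n(n+1)/2 = 45.)
Step 4: Test statistic W = min(W+, W-) = 21.5.
Step 5: Ties in |d|, so use the tie-corrected normal approximation.
        E[W] = n(n+1)/4 = 9*10/4 = 22.5.
        Tie groups: |d|=3 (t=3), |d|=5 (t=3), |d|=8 (t=2); sum(t^3 - t) = 54.
        Var[W] = n(n+1)(2n+1)/24 - sum(t^3-t)/48 = 1710/24 - 54/48 = 70.125.
        z = (W - E[W]) / sqrt(Var[W]) = (21.5 - 22.5) / 8.3741 = -0.1194.
        Two-sided p = 2*Phi(z) = 0.904946.
Step 6: alpha = 0.05. fail to reject H0.

W+ = 23.5, W- = 21.5, W = min = 21.5, p = 0.904946, fail to reject H0.


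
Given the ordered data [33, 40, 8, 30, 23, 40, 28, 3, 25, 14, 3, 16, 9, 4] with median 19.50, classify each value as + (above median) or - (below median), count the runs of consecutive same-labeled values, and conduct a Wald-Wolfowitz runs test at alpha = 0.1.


Step 1: Compute median = 19.50; label A = above, B = below.
Labels in order: AABAAAABABBBBB  (n_A = 7, n_B = 7)
Step 2: Count runs R = 6.
Step 3: Under H0 (random ordering), E[R] = 2*n_A*n_B/(n_A+n_B) + 1 = 2*7*7/14 + 1 = 8.0000.
        Var[R] = 2*n_A*n_B*(2*n_A*n_B - n_A - n_B) / ((n_A+n_B)^2 * (n_A+n_B-1)) = 8232/2548 = 3.2308.
        SD[R] = 1.7974.
Step 4: Continuity-corrected z = (R + 0.5 - E[R]) / SD[R] = (6 + 0.5 - 8.0000) / 1.7974 = -0.8345.
Step 5: Two-sided p-value via normal approximation = 2*(1 - Phi(|z|)) = 0.403986.
Step 6: alpha = 0.1. fail to reject H0.

R = 6, z = -0.8345, p = 0.403986, fail to reject H0.


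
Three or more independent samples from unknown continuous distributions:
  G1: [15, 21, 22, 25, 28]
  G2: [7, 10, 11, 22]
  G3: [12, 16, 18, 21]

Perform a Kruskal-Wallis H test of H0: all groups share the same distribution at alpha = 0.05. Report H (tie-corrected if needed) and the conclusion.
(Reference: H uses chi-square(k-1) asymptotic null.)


Step 1: Combine all N = 13 observations and assign midranks.
sorted (value, group, rank): (7,G2,1), (10,G2,2), (11,G2,3), (12,G3,4), (15,G1,5), (16,G3,6), (18,G3,7), (21,G1,8.5), (21,G3,8.5), (22,G1,10.5), (22,G2,10.5), (25,G1,12), (28,G1,13)
Step 2: Sum ranks within each group.
R_1 = 49 (n_1 = 5)
R_2 = 16.5 (n_2 = 4)
R_3 = 25.5 (n_3 = 4)
Step 3: H = 12/(N(N+1)) * sum(R_i^2/n_i) - 3(N+1)
     = 12/(13*14) * (49^2/5 + 16.5^2/4 + 25.5^2/4) - 3*14
     = 0.065934 * 710.825 - 42
     = 4.867582.
Step 4: Ties present; correction factor C = 1 - 12/(13^3 - 13) = 0.994505. Corrected H = 4.867582 / 0.994505 = 4.894475.
Step 5: Under H0, H ~ chi^2(2); p-value = 0.086532.
Step 6: alpha = 0.05. fail to reject H0.

H = 4.8945, df = 2, p = 0.086532, fail to reject H0.


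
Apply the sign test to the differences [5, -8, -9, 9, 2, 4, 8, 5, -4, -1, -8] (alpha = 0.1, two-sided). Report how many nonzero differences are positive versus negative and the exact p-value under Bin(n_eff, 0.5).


Step 1: Discard zero differences. Original n = 11; n_eff = number of nonzero differences = 11.
Nonzero differences (with sign): +5, -8, -9, +9, +2, +4, +8, +5, -4, -1, -8
Step 2: Count signs: positive = 6, negative = 5.
Step 3: Under H0: P(positive) = 0.5, so the number of positives S ~ Bin(11, 0.5).
Step 4: Two-sided exact p-value = sum of Bin(11,0.5) probabilities at or below the observed probability = 1.000000.
Step 5: alpha = 0.1. fail to reject H0.

n_eff = 11, pos = 6, neg = 5, p = 1.000000, fail to reject H0.


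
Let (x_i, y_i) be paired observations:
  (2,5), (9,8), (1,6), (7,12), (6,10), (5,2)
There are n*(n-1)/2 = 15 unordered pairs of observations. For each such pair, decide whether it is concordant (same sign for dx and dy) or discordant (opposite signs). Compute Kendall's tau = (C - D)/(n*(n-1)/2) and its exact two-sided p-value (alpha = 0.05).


Step 1: Enumerate the 15 unordered pairs (i,j) with i<j and classify each by sign(x_j-x_i) * sign(y_j-y_i).
  (1,2):dx=+7,dy=+3->C; (1,3):dx=-1,dy=+1->D; (1,4):dx=+5,dy=+7->C; (1,5):dx=+4,dy=+5->C
  (1,6):dx=+3,dy=-3->D; (2,3):dx=-8,dy=-2->C; (2,4):dx=-2,dy=+4->D; (2,5):dx=-3,dy=+2->D
  (2,6):dx=-4,dy=-6->C; (3,4):dx=+6,dy=+6->C; (3,5):dx=+5,dy=+4->C; (3,6):dx=+4,dy=-4->D
  (4,5):dx=-1,dy=-2->C; (4,6):dx=-2,dy=-10->C; (5,6):dx=-1,dy=-8->C
Step 2: C = 10, D = 5, total pairs = 15.
Step 3: tau = (C - D)/(n(n-1)/2) = (10 - 5)/15 = 0.333333.
Step 4: Exact two-sided p-value (enumerate n! = 720 permutations of y under H0): p = 0.469444.
Step 5: alpha = 0.05. fail to reject H0.

tau_b = 0.3333 (C=10, D=5), p = 0.469444, fail to reject H0.


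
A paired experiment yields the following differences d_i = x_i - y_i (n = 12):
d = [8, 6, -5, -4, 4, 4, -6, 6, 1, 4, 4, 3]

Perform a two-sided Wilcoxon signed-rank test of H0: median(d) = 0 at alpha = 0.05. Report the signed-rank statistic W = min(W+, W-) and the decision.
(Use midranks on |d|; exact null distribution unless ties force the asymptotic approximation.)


Step 1: Drop any zero differences (none here) and take |d_i|.
|d| = [8, 6, 5, 4, 4, 4, 6, 6, 1, 4, 4, 3]
Step 2: Midrank |d_i| (ties get averaged ranks).
ranks: |8|->12, |6|->10, |5|->8, |4|->5, |4|->5, |4|->5, |6|->10, |6|->10, |1|->1, |4|->5, |4|->5, |3|->2
Step 3: Attach original signs; sum ranks with positive sign and with negative sign.
W+ = 12 + 10 + 5 + 5 + 10 + 1 + 5 + 5 + 2 = 55
W- = 8 + 5 + 10 = 23
(Check: W+ + W- = 78 should equal n(n+1)/2 = 78.)
Step 4: Test statistic W = min(W+, W-) = 23.
Step 5: Ties in |d|, so use the tie-corrected normal approximation.
        E[W] = n(n+1)/4 = 12*13/4 = 39.
        Tie groups: |d|=4 (t=5), |d|=6 (t=3); sum(t^3 - t) = 144.
        Var[W] = n(n+1)(2n+1)/24 - sum(t^3-t)/48 = 3900/24 - 144/48 = 159.5.
        z = (W - E[W]) / sqrt(Var[W]) = (23 - 39) / 12.6293 = -1.2669.
        Two-sided p = 2*Phi(z) = 0.205194.
Step 6: alpha = 0.05. fail to reject H0.

W+ = 55, W- = 23, W = min = 23, p = 0.205194, fail to reject H0.


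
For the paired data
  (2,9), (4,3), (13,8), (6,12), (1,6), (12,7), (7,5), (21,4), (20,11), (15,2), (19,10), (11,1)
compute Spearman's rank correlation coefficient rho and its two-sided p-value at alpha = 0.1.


Step 1: Rank x and y separately (midranks; no ties here).
rank(x): 2->2, 4->3, 13->8, 6->4, 1->1, 12->7, 7->5, 21->12, 20->11, 15->9, 19->10, 11->6
rank(y): 9->9, 3->3, 8->8, 12->12, 6->6, 7->7, 5->5, 4->4, 11->11, 2->2, 10->10, 1->1
Step 2: d_i = R_x(i) - R_y(i); compute d_i^2.
  (2-9)^2=49, (3-3)^2=0, (8-8)^2=0, (4-12)^2=64, (1-6)^2=25, (7-7)^2=0, (5-5)^2=0, (12-4)^2=64, (11-11)^2=0, (9-2)^2=49, (10-10)^2=0, (6-1)^2=25
sum(d^2) = 276.
Step 3: rho = 1 - 6*276 / (12*(12^2 - 1)) = 1 - 1656/1716 = 0.034965.
Step 4: Under H0, t = rho * sqrt((n-2)/(1-rho^2)) = 0.1106 ~ t(10).
Step 5: Two-sided p-value from the t-distribution with 10 df = 0.914093.
Step 6: alpha = 0.1. fail to reject H0.

rho = 0.0350, p = 0.914093, fail to reject H0 at alpha = 0.1.


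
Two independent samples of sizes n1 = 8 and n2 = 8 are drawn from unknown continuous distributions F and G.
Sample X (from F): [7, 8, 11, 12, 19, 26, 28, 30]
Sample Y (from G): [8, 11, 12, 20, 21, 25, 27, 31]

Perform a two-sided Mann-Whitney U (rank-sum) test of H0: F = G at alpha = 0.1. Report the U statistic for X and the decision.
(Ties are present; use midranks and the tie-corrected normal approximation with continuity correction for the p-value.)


Step 1: Combine and sort all 16 observations; assign midranks.
sorted (value, group): (7,X), (8,X), (8,Y), (11,X), (11,Y), (12,X), (12,Y), (19,X), (20,Y), (21,Y), (25,Y), (26,X), (27,Y), (28,X), (30,X), (31,Y)
ranks: 7->1, 8->2.5, 8->2.5, 11->4.5, 11->4.5, 12->6.5, 12->6.5, 19->8, 20->9, 21->10, 25->11, 26->12, 27->13, 28->14, 30->15, 31->16
Step 2: Rank sum for X: R1 = 1 + 2.5 + 4.5 + 6.5 + 8 + 12 + 14 + 15 = 63.5.
Step 3: U_X = R1 - n1(n1+1)/2 = 63.5 - 8*9/2 = 63.5 - 36 = 27.5.
       U_Y = n1*n2 - U_X = 64 - 27.5 = 36.5.
Step 4: Ties are present, so use the tie-corrected normal approximation (with continuity correction) for the p-value.
Step 5: p-value = 0.673745; compare to alpha = 0.1. fail to reject H0.

U_X = 27.5, p = 0.673745, fail to reject H0 at alpha = 0.1.


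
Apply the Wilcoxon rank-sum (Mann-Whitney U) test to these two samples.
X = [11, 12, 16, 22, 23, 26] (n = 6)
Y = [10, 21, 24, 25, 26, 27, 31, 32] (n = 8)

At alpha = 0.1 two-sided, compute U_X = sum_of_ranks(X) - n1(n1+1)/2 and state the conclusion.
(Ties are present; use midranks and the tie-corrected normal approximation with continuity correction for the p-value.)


Step 1: Combine and sort all 14 observations; assign midranks.
sorted (value, group): (10,Y), (11,X), (12,X), (16,X), (21,Y), (22,X), (23,X), (24,Y), (25,Y), (26,X), (26,Y), (27,Y), (31,Y), (32,Y)
ranks: 10->1, 11->2, 12->3, 16->4, 21->5, 22->6, 23->7, 24->8, 25->9, 26->10.5, 26->10.5, 27->12, 31->13, 32->14
Step 2: Rank sum for X: R1 = 2 + 3 + 4 + 6 + 7 + 10.5 = 32.5.
Step 3: U_X = R1 - n1(n1+1)/2 = 32.5 - 6*7/2 = 32.5 - 21 = 11.5.
       U_Y = n1*n2 - U_X = 48 - 11.5 = 36.5.
Step 4: Ties are present, so use the tie-corrected normal approximation (with continuity correction) for the p-value.
Step 5: p-value = 0.120926; compare to alpha = 0.1. fail to reject H0.

U_X = 11.5, p = 0.120926, fail to reject H0 at alpha = 0.1.


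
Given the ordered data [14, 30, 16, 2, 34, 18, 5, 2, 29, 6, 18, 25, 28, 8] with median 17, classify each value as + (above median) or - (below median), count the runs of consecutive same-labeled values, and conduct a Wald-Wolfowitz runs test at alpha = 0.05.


Step 1: Compute median = 17; label A = above, B = below.
Labels in order: BABBAABBABAAAB  (n_A = 7, n_B = 7)
Step 2: Count runs R = 9.
Step 3: Under H0 (random ordering), E[R] = 2*n_A*n_B/(n_A+n_B) + 1 = 2*7*7/14 + 1 = 8.0000.
        Var[R] = 2*n_A*n_B*(2*n_A*n_B - n_A - n_B) / ((n_A+n_B)^2 * (n_A+n_B-1)) = 8232/2548 = 3.2308.
        SD[R] = 1.7974.
Step 4: Continuity-corrected z = (R - 0.5 - E[R]) / SD[R] = (9 - 0.5 - 8.0000) / 1.7974 = 0.2782.
Step 5: Two-sided p-value via normal approximation = 2*(1 - Phi(|z|)) = 0.780879.
Step 6: alpha = 0.05. fail to reject H0.

R = 9, z = 0.2782, p = 0.780879, fail to reject H0.


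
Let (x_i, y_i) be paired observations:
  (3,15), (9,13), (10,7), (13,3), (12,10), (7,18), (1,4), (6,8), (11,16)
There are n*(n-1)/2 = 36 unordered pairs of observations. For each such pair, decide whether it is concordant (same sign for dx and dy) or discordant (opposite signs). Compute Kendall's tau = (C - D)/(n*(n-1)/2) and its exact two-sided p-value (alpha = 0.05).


Step 1: Enumerate the 36 unordered pairs (i,j) with i<j and classify each by sign(x_j-x_i) * sign(y_j-y_i).
  (1,2):dx=+6,dy=-2->D; (1,3):dx=+7,dy=-8->D; (1,4):dx=+10,dy=-12->D; (1,5):dx=+9,dy=-5->D
  (1,6):dx=+4,dy=+3->C; (1,7):dx=-2,dy=-11->C; (1,8):dx=+3,dy=-7->D; (1,9):dx=+8,dy=+1->C
  (2,3):dx=+1,dy=-6->D; (2,4):dx=+4,dy=-10->D; (2,5):dx=+3,dy=-3->D; (2,6):dx=-2,dy=+5->D
  (2,7):dx=-8,dy=-9->C; (2,8):dx=-3,dy=-5->C; (2,9):dx=+2,dy=+3->C; (3,4):dx=+3,dy=-4->D
  (3,5):dx=+2,dy=+3->C; (3,6):dx=-3,dy=+11->D; (3,7):dx=-9,dy=-3->C; (3,8):dx=-4,dy=+1->D
  (3,9):dx=+1,dy=+9->C; (4,5):dx=-1,dy=+7->D; (4,6):dx=-6,dy=+15->D; (4,7):dx=-12,dy=+1->D
  (4,8):dx=-7,dy=+5->D; (4,9):dx=-2,dy=+13->D; (5,6):dx=-5,dy=+8->D; (5,7):dx=-11,dy=-6->C
  (5,8):dx=-6,dy=-2->C; (5,9):dx=-1,dy=+6->D; (6,7):dx=-6,dy=-14->C; (6,8):dx=-1,dy=-10->C
  (6,9):dx=+4,dy=-2->D; (7,8):dx=+5,dy=+4->C; (7,9):dx=+10,dy=+12->C; (8,9):dx=+5,dy=+8->C
Step 2: C = 16, D = 20, total pairs = 36.
Step 3: tau = (C - D)/(n(n-1)/2) = (16 - 20)/36 = -0.111111.
Step 4: Exact two-sided p-value (enumerate n! = 362880 permutations of y under H0): p = 0.761414.
Step 5: alpha = 0.05. fail to reject H0.

tau_b = -0.1111 (C=16, D=20), p = 0.761414, fail to reject H0.


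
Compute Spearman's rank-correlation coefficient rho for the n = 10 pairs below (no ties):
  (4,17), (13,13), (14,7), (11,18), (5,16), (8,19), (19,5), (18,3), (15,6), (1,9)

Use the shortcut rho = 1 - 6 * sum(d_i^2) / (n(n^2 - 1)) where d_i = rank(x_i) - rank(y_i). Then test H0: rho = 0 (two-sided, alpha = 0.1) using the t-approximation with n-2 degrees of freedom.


Step 1: Rank x and y separately (midranks; no ties here).
rank(x): 4->2, 13->6, 14->7, 11->5, 5->3, 8->4, 19->10, 18->9, 15->8, 1->1
rank(y): 17->8, 13->6, 7->4, 18->9, 16->7, 19->10, 5->2, 3->1, 6->3, 9->5
Step 2: d_i = R_x(i) - R_y(i); compute d_i^2.
  (2-8)^2=36, (6-6)^2=0, (7-4)^2=9, (5-9)^2=16, (3-7)^2=16, (4-10)^2=36, (10-2)^2=64, (9-1)^2=64, (8-3)^2=25, (1-5)^2=16
sum(d^2) = 282.
Step 3: rho = 1 - 6*282 / (10*(10^2 - 1)) = 1 - 1692/990 = -0.709091.
Step 4: Under H0, t = rho * sqrt((n-2)/(1-rho^2)) = -2.8444 ~ t(8).
Step 5: Two-sided p-value from the t-distribution with 8 df = 0.021666.
Step 6: alpha = 0.1. reject H0.

rho = -0.7091, p = 0.021666, reject H0 at alpha = 0.1.


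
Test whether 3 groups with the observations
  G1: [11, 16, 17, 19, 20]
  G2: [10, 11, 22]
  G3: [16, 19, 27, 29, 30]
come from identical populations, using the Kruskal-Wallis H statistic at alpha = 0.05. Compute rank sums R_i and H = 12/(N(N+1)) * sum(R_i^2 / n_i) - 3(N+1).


Step 1: Combine all N = 13 observations and assign midranks.
sorted (value, group, rank): (10,G2,1), (11,G1,2.5), (11,G2,2.5), (16,G1,4.5), (16,G3,4.5), (17,G1,6), (19,G1,7.5), (19,G3,7.5), (20,G1,9), (22,G2,10), (27,G3,11), (29,G3,12), (30,G3,13)
Step 2: Sum ranks within each group.
R_1 = 29.5 (n_1 = 5)
R_2 = 13.5 (n_2 = 3)
R_3 = 48 (n_3 = 5)
Step 3: H = 12/(N(N+1)) * sum(R_i^2/n_i) - 3(N+1)
     = 12/(13*14) * (29.5^2/5 + 13.5^2/3 + 48^2/5) - 3*14
     = 0.065934 * 695.6 - 42
     = 3.863736.
Step 4: Ties present; correction factor C = 1 - 18/(13^3 - 13) = 0.991758. Corrected H = 3.863736 / 0.991758 = 3.895845.
Step 5: Under H0, H ~ chi^2(2); p-value = 0.142570.
Step 6: alpha = 0.05. fail to reject H0.

H = 3.8958, df = 2, p = 0.142570, fail to reject H0.


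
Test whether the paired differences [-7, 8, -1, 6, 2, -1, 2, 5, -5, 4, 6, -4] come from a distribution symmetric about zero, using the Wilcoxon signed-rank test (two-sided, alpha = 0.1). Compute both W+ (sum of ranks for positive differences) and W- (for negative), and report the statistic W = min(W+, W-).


Step 1: Drop any zero differences (none here) and take |d_i|.
|d| = [7, 8, 1, 6, 2, 1, 2, 5, 5, 4, 6, 4]
Step 2: Midrank |d_i| (ties get averaged ranks).
ranks: |7|->11, |8|->12, |1|->1.5, |6|->9.5, |2|->3.5, |1|->1.5, |2|->3.5, |5|->7.5, |5|->7.5, |4|->5.5, |6|->9.5, |4|->5.5
Step 3: Attach original signs; sum ranks with positive sign and with negative sign.
W+ = 12 + 9.5 + 3.5 + 3.5 + 7.5 + 5.5 + 9.5 = 51
W- = 11 + 1.5 + 1.5 + 7.5 + 5.5 = 27
(Check: W+ + W- = 78 should equal n(n+1)/2 = 78.)
Step 4: Test statistic W = min(W+, W-) = 27.
Step 5: Ties in |d|, so use the tie-corrected normal approximation.
        E[W] = n(n+1)/4 = 12*13/4 = 39.
        Tie groups: |d|=1 (t=2), |d|=2 (t=2), |d|=4 (t=2), |d|=5 (t=2), |d|=6 (t=2); sum(t^3 - t) = 30.
        Var[W] = n(n+1)(2n+1)/24 - sum(t^3-t)/48 = 3900/24 - 30/48 = 161.875.
        z = (W - E[W]) / sqrt(Var[W]) = (27 - 39) / 12.7230 = -0.9432.
        Two-sided p = 2*Phi(z) = 0.345592.
Step 6: alpha = 0.1. fail to reject H0.

W+ = 51, W- = 27, W = min = 27, p = 0.345592, fail to reject H0.


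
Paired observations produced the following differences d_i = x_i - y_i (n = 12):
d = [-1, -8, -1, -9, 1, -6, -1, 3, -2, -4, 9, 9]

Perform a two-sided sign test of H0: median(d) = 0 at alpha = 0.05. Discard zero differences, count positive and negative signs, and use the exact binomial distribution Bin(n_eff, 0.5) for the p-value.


Step 1: Discard zero differences. Original n = 12; n_eff = number of nonzero differences = 12.
Nonzero differences (with sign): -1, -8, -1, -9, +1, -6, -1, +3, -2, -4, +9, +9
Step 2: Count signs: positive = 4, negative = 8.
Step 3: Under H0: P(positive) = 0.5, so the number of positives S ~ Bin(12, 0.5).
Step 4: Two-sided exact p-value = sum of Bin(12,0.5) probabilities at or below the observed probability = 0.387695.
Step 5: alpha = 0.05. fail to reject H0.

n_eff = 12, pos = 4, neg = 8, p = 0.387695, fail to reject H0.


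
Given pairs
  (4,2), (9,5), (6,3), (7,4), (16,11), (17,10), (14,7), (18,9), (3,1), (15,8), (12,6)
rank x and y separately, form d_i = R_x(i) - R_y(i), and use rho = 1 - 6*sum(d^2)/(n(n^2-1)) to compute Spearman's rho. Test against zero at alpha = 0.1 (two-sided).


Step 1: Rank x and y separately (midranks; no ties here).
rank(x): 4->2, 9->5, 6->3, 7->4, 16->9, 17->10, 14->7, 18->11, 3->1, 15->8, 12->6
rank(y): 2->2, 5->5, 3->3, 4->4, 11->11, 10->10, 7->7, 9->9, 1->1, 8->8, 6->6
Step 2: d_i = R_x(i) - R_y(i); compute d_i^2.
  (2-2)^2=0, (5-5)^2=0, (3-3)^2=0, (4-4)^2=0, (9-11)^2=4, (10-10)^2=0, (7-7)^2=0, (11-9)^2=4, (1-1)^2=0, (8-8)^2=0, (6-6)^2=0
sum(d^2) = 8.
Step 3: rho = 1 - 6*8 / (11*(11^2 - 1)) = 1 - 48/1320 = 0.963636.
Step 4: Under H0, t = rho * sqrt((n-2)/(1-rho^2)) = 10.8186 ~ t(9).
Step 5: Two-sided p-value from the t-distribution with 9 df = 0.000002.
Step 6: alpha = 0.1. reject H0.

rho = 0.9636, p = 0.000002, reject H0 at alpha = 0.1.


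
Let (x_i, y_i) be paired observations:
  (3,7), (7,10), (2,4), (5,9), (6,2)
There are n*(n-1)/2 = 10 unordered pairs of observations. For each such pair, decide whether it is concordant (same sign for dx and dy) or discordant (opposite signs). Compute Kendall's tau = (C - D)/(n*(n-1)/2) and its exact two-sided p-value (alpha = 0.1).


Step 1: Enumerate the 10 unordered pairs (i,j) with i<j and classify each by sign(x_j-x_i) * sign(y_j-y_i).
  (1,2):dx=+4,dy=+3->C; (1,3):dx=-1,dy=-3->C; (1,4):dx=+2,dy=+2->C; (1,5):dx=+3,dy=-5->D
  (2,3):dx=-5,dy=-6->C; (2,4):dx=-2,dy=-1->C; (2,5):dx=-1,dy=-8->C; (3,4):dx=+3,dy=+5->C
  (3,5):dx=+4,dy=-2->D; (4,5):dx=+1,dy=-7->D
Step 2: C = 7, D = 3, total pairs = 10.
Step 3: tau = (C - D)/(n(n-1)/2) = (7 - 3)/10 = 0.400000.
Step 4: Exact two-sided p-value (enumerate n! = 120 permutations of y under H0): p = 0.483333.
Step 5: alpha = 0.1. fail to reject H0.

tau_b = 0.4000 (C=7, D=3), p = 0.483333, fail to reject H0.


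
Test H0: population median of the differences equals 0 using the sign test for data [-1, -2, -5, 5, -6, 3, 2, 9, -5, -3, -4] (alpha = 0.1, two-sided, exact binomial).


Step 1: Discard zero differences. Original n = 11; n_eff = number of nonzero differences = 11.
Nonzero differences (with sign): -1, -2, -5, +5, -6, +3, +2, +9, -5, -3, -4
Step 2: Count signs: positive = 4, negative = 7.
Step 3: Under H0: P(positive) = 0.5, so the number of positives S ~ Bin(11, 0.5).
Step 4: Two-sided exact p-value = sum of Bin(11,0.5) probabilities at or below the observed probability = 0.548828.
Step 5: alpha = 0.1. fail to reject H0.

n_eff = 11, pos = 4, neg = 7, p = 0.548828, fail to reject H0.


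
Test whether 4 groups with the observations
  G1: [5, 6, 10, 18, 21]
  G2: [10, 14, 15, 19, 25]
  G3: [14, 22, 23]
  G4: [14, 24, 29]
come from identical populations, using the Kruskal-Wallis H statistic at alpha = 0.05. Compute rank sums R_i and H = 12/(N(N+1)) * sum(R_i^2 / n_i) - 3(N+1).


Step 1: Combine all N = 16 observations and assign midranks.
sorted (value, group, rank): (5,G1,1), (6,G1,2), (10,G1,3.5), (10,G2,3.5), (14,G2,6), (14,G3,6), (14,G4,6), (15,G2,8), (18,G1,9), (19,G2,10), (21,G1,11), (22,G3,12), (23,G3,13), (24,G4,14), (25,G2,15), (29,G4,16)
Step 2: Sum ranks within each group.
R_1 = 26.5 (n_1 = 5)
R_2 = 42.5 (n_2 = 5)
R_3 = 31 (n_3 = 3)
R_4 = 36 (n_4 = 3)
Step 3: H = 12/(N(N+1)) * sum(R_i^2/n_i) - 3(N+1)
     = 12/(16*17) * (26.5^2/5 + 42.5^2/5 + 31^2/3 + 36^2/3) - 3*17
     = 0.044118 * 1254.03 - 51
     = 4.325000.
Step 4: Ties present; correction factor C = 1 - 30/(16^3 - 16) = 0.992647. Corrected H = 4.325000 / 0.992647 = 4.357037.
Step 5: Under H0, H ~ chi^2(3); p-value = 0.225402.
Step 6: alpha = 0.05. fail to reject H0.

H = 4.3570, df = 3, p = 0.225402, fail to reject H0.


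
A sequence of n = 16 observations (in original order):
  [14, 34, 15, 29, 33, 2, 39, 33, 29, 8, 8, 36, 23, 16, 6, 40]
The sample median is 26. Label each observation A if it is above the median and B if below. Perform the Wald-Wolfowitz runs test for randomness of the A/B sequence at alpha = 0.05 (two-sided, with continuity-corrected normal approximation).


Step 1: Compute median = 26; label A = above, B = below.
Labels in order: BABAABAAABBABBBA  (n_A = 8, n_B = 8)
Step 2: Count runs R = 10.
Step 3: Under H0 (random ordering), E[R] = 2*n_A*n_B/(n_A+n_B) + 1 = 2*8*8/16 + 1 = 9.0000.
        Var[R] = 2*n_A*n_B*(2*n_A*n_B - n_A - n_B) / ((n_A+n_B)^2 * (n_A+n_B-1)) = 14336/3840 = 3.7333.
        SD[R] = 1.9322.
Step 4: Continuity-corrected z = (R - 0.5 - E[R]) / SD[R] = (10 - 0.5 - 9.0000) / 1.9322 = 0.2588.
Step 5: Two-sided p-value via normal approximation = 2*(1 - Phi(|z|)) = 0.795809.
Step 6: alpha = 0.05. fail to reject H0.

R = 10, z = 0.2588, p = 0.795809, fail to reject H0.


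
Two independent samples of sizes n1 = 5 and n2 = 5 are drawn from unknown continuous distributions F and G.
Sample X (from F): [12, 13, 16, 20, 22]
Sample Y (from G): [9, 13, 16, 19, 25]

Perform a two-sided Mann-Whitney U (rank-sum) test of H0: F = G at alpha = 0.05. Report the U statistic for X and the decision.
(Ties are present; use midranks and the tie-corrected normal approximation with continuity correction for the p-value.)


Step 1: Combine and sort all 10 observations; assign midranks.
sorted (value, group): (9,Y), (12,X), (13,X), (13,Y), (16,X), (16,Y), (19,Y), (20,X), (22,X), (25,Y)
ranks: 9->1, 12->2, 13->3.5, 13->3.5, 16->5.5, 16->5.5, 19->7, 20->8, 22->9, 25->10
Step 2: Rank sum for X: R1 = 2 + 3.5 + 5.5 + 8 + 9 = 28.
Step 3: U_X = R1 - n1(n1+1)/2 = 28 - 5*6/2 = 28 - 15 = 13.
       U_Y = n1*n2 - U_X = 25 - 13 = 12.
Step 4: Ties are present, so use the tie-corrected normal approximation (with continuity correction) for the p-value.
Step 5: p-value = 1.000000; compare to alpha = 0.05. fail to reject H0.

U_X = 13, p = 1.000000, fail to reject H0 at alpha = 0.05.


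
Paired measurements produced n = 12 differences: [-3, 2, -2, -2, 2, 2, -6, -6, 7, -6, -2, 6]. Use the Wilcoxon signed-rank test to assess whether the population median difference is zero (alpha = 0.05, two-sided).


Step 1: Drop any zero differences (none here) and take |d_i|.
|d| = [3, 2, 2, 2, 2, 2, 6, 6, 7, 6, 2, 6]
Step 2: Midrank |d_i| (ties get averaged ranks).
ranks: |3|->7, |2|->3.5, |2|->3.5, |2|->3.5, |2|->3.5, |2|->3.5, |6|->9.5, |6|->9.5, |7|->12, |6|->9.5, |2|->3.5, |6|->9.5
Step 3: Attach original signs; sum ranks with positive sign and with negative sign.
W+ = 3.5 + 3.5 + 3.5 + 12 + 9.5 = 32
W- = 7 + 3.5 + 3.5 + 9.5 + 9.5 + 9.5 + 3.5 = 46
(Check: W+ + W- = 78 should equal n(n+1)/2 = 78.)
Step 4: Test statistic W = min(W+, W-) = 32.
Step 5: Ties in |d|, so use the tie-corrected normal approximation.
        E[W] = n(n+1)/4 = 12*13/4 = 39.
        Tie groups: |d|=2 (t=6), |d|=6 (t=4); sum(t^3 - t) = 270.
        Var[W] = n(n+1)(2n+1)/24 - sum(t^3-t)/48 = 3900/24 - 270/48 = 156.875.
        z = (W - E[W]) / sqrt(Var[W]) = (32 - 39) / 12.5250 = -0.5589.
        Two-sided p = 2*Phi(z) = 0.576241.
Step 6: alpha = 0.05. fail to reject H0.

W+ = 32, W- = 46, W = min = 32, p = 0.576241, fail to reject H0.


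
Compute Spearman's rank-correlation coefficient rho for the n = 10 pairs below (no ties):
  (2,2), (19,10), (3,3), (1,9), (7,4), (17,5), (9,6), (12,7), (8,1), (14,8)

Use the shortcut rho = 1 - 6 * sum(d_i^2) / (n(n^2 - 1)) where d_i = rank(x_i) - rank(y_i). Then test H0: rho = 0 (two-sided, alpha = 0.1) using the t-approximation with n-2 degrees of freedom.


Step 1: Rank x and y separately (midranks; no ties here).
rank(x): 2->2, 19->10, 3->3, 1->1, 7->4, 17->9, 9->6, 12->7, 8->5, 14->8
rank(y): 2->2, 10->10, 3->3, 9->9, 4->4, 5->5, 6->6, 7->7, 1->1, 8->8
Step 2: d_i = R_x(i) - R_y(i); compute d_i^2.
  (2-2)^2=0, (10-10)^2=0, (3-3)^2=0, (1-9)^2=64, (4-4)^2=0, (9-5)^2=16, (6-6)^2=0, (7-7)^2=0, (5-1)^2=16, (8-8)^2=0
sum(d^2) = 96.
Step 3: rho = 1 - 6*96 / (10*(10^2 - 1)) = 1 - 576/990 = 0.418182.
Step 4: Under H0, t = rho * sqrt((n-2)/(1-rho^2)) = 1.3021 ~ t(8).
Step 5: Two-sided p-value from the t-distribution with 8 df = 0.229113.
Step 6: alpha = 0.1. fail to reject H0.

rho = 0.4182, p = 0.229113, fail to reject H0 at alpha = 0.1.


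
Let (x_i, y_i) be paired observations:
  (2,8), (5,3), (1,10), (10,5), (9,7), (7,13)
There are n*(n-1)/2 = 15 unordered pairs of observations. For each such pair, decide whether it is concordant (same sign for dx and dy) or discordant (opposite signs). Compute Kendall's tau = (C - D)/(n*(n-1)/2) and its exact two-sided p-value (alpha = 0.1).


Step 1: Enumerate the 15 unordered pairs (i,j) with i<j and classify each by sign(x_j-x_i) * sign(y_j-y_i).
  (1,2):dx=+3,dy=-5->D; (1,3):dx=-1,dy=+2->D; (1,4):dx=+8,dy=-3->D; (1,5):dx=+7,dy=-1->D
  (1,6):dx=+5,dy=+5->C; (2,3):dx=-4,dy=+7->D; (2,4):dx=+5,dy=+2->C; (2,5):dx=+4,dy=+4->C
  (2,6):dx=+2,dy=+10->C; (3,4):dx=+9,dy=-5->D; (3,5):dx=+8,dy=-3->D; (3,6):dx=+6,dy=+3->C
  (4,5):dx=-1,dy=+2->D; (4,6):dx=-3,dy=+8->D; (5,6):dx=-2,dy=+6->D
Step 2: C = 5, D = 10, total pairs = 15.
Step 3: tau = (C - D)/(n(n-1)/2) = (5 - 10)/15 = -0.333333.
Step 4: Exact two-sided p-value (enumerate n! = 720 permutations of y under H0): p = 0.469444.
Step 5: alpha = 0.1. fail to reject H0.

tau_b = -0.3333 (C=5, D=10), p = 0.469444, fail to reject H0.


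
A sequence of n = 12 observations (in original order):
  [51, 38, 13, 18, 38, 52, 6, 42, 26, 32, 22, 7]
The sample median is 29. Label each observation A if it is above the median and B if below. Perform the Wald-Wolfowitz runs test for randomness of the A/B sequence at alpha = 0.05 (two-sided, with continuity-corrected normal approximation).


Step 1: Compute median = 29; label A = above, B = below.
Labels in order: AABBAABABABB  (n_A = 6, n_B = 6)
Step 2: Count runs R = 8.
Step 3: Under H0 (random ordering), E[R] = 2*n_A*n_B/(n_A+n_B) + 1 = 2*6*6/12 + 1 = 7.0000.
        Var[R] = 2*n_A*n_B*(2*n_A*n_B - n_A - n_B) / ((n_A+n_B)^2 * (n_A+n_B-1)) = 4320/1584 = 2.7273.
        SD[R] = 1.6514.
Step 4: Continuity-corrected z = (R - 0.5 - E[R]) / SD[R] = (8 - 0.5 - 7.0000) / 1.6514 = 0.3028.
Step 5: Two-sided p-value via normal approximation = 2*(1 - Phi(|z|)) = 0.762069.
Step 6: alpha = 0.05. fail to reject H0.

R = 8, z = 0.3028, p = 0.762069, fail to reject H0.


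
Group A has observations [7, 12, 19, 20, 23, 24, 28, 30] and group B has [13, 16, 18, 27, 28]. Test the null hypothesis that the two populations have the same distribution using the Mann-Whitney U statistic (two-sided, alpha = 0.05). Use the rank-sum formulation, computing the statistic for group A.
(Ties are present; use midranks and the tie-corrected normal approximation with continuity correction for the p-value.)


Step 1: Combine and sort all 13 observations; assign midranks.
sorted (value, group): (7,X), (12,X), (13,Y), (16,Y), (18,Y), (19,X), (20,X), (23,X), (24,X), (27,Y), (28,X), (28,Y), (30,X)
ranks: 7->1, 12->2, 13->3, 16->4, 18->5, 19->6, 20->7, 23->8, 24->9, 27->10, 28->11.5, 28->11.5, 30->13
Step 2: Rank sum for X: R1 = 1 + 2 + 6 + 7 + 8 + 9 + 11.5 + 13 = 57.5.
Step 3: U_X = R1 - n1(n1+1)/2 = 57.5 - 8*9/2 = 57.5 - 36 = 21.5.
       U_Y = n1*n2 - U_X = 40 - 21.5 = 18.5.
Step 4: Ties are present, so use the tie-corrected normal approximation (with continuity correction) for the p-value.
Step 5: p-value = 0.883458; compare to alpha = 0.05. fail to reject H0.

U_X = 21.5, p = 0.883458, fail to reject H0 at alpha = 0.05.


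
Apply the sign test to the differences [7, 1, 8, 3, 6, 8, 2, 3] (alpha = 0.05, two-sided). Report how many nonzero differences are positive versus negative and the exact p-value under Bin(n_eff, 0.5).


Step 1: Discard zero differences. Original n = 8; n_eff = number of nonzero differences = 8.
Nonzero differences (with sign): +7, +1, +8, +3, +6, +8, +2, +3
Step 2: Count signs: positive = 8, negative = 0.
Step 3: Under H0: P(positive) = 0.5, so the number of positives S ~ Bin(8, 0.5).
Step 4: Two-sided exact p-value = sum of Bin(8,0.5) probabilities at or below the observed probability = 0.007812.
Step 5: alpha = 0.05. reject H0.

n_eff = 8, pos = 8, neg = 0, p = 0.007812, reject H0.


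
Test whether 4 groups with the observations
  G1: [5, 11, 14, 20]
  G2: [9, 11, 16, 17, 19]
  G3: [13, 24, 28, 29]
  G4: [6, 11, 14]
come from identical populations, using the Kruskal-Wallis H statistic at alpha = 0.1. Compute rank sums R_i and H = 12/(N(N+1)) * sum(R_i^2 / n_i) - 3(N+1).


Step 1: Combine all N = 16 observations and assign midranks.
sorted (value, group, rank): (5,G1,1), (6,G4,2), (9,G2,3), (11,G1,5), (11,G2,5), (11,G4,5), (13,G3,7), (14,G1,8.5), (14,G4,8.5), (16,G2,10), (17,G2,11), (19,G2,12), (20,G1,13), (24,G3,14), (28,G3,15), (29,G3,16)
Step 2: Sum ranks within each group.
R_1 = 27.5 (n_1 = 4)
R_2 = 41 (n_2 = 5)
R_3 = 52 (n_3 = 4)
R_4 = 15.5 (n_4 = 3)
Step 3: H = 12/(N(N+1)) * sum(R_i^2/n_i) - 3(N+1)
     = 12/(16*17) * (27.5^2/4 + 41^2/5 + 52^2/4 + 15.5^2/3) - 3*17
     = 0.044118 * 1281.35 - 51
     = 5.529963.
Step 4: Ties present; correction factor C = 1 - 30/(16^3 - 16) = 0.992647. Corrected H = 5.529963 / 0.992647 = 5.570926.
Step 5: Under H0, H ~ chi^2(3); p-value = 0.134457.
Step 6: alpha = 0.1. fail to reject H0.

H = 5.5709, df = 3, p = 0.134457, fail to reject H0.


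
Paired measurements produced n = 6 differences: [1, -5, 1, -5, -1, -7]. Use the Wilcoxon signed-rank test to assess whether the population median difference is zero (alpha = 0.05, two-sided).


Step 1: Drop any zero differences (none here) and take |d_i|.
|d| = [1, 5, 1, 5, 1, 7]
Step 2: Midrank |d_i| (ties get averaged ranks).
ranks: |1|->2, |5|->4.5, |1|->2, |5|->4.5, |1|->2, |7|->6
Step 3: Attach original signs; sum ranks with positive sign and with negative sign.
W+ = 2 + 2 = 4
W- = 4.5 + 4.5 + 2 + 6 = 17
(Check: W+ + W- = 21 should equal n(n+1)/2 = 21.)
Step 4: Test statistic W = min(W+, W-) = 4.
Step 5: Ties in |d|, so use the tie-corrected normal approximation.
        E[W] = n(n+1)/4 = 6*7/4 = 10.5.
        Tie groups: |d|=1 (t=3), |d|=5 (t=2); sum(t^3 - t) = 30.
        Var[W] = n(n+1)(2n+1)/24 - sum(t^3-t)/48 = 546/24 - 30/48 = 22.125.
        z = (W - E[W]) / sqrt(Var[W]) = (4 - 10.5) / 4.7037 = -1.3819.
        Two-sided p = 2*Phi(z) = 0.167007.
Step 6: alpha = 0.05. fail to reject H0.

W+ = 4, W- = 17, W = min = 4, p = 0.167007, fail to reject H0.
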